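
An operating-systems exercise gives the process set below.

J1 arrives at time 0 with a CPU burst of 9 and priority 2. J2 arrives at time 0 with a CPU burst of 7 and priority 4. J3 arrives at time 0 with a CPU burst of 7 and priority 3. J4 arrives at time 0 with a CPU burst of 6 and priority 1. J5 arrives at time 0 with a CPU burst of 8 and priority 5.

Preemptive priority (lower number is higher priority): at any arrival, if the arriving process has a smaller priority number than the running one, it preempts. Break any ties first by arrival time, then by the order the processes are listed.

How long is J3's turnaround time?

Timeline: | J4 0-6 | J1 6-15 | J3 15-22 | J2 22-29 | J5 29-37 |
Completion: J1=15  J2=29  J3=22  J4=6  J5=37
Turnaround (C−A): J1=15  J2=29  J3=22  J4=6  J5=37
Turnaround(J3) = completion − arrival = 22 − 0 = 22

22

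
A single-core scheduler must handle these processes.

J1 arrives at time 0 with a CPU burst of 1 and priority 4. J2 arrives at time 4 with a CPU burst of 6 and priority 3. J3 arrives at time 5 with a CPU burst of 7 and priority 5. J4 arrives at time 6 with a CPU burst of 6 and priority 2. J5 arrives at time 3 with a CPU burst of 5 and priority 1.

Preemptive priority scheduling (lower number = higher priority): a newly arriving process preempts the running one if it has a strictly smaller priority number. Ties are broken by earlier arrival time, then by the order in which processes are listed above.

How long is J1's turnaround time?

1

Gantt: | J1 0-1 | idle 1-3 | J5 3-8 | J4 8-14 | J2 14-20 | J3 20-27 |
Completion: J1=1  J2=20  J3=27  J4=14  J5=8
Turnaround (C−A): J1=1  J2=16  J3=22  J4=8  J5=5
Turnaround(J1) = completion − arrival = 1 − 0 = 1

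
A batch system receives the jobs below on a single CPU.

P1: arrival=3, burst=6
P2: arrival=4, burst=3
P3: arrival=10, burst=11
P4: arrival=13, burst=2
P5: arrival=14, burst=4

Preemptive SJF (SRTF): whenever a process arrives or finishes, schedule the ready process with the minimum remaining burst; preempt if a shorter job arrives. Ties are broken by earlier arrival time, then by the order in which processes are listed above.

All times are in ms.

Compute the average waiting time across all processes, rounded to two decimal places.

Schedule: | idle 0-3 | P1 3-4 | P2 4-7 | P1 7-12 | P3 12-13 | P4 13-15 | P5 15-19 | P3 19-29 |
Completion: P1=12  P2=7  P3=29  P4=15  P5=19
Waiting times: P1=3, P2=0, P3=8, P4=0, P5=1
Average waiting = (3+0+8+0+1) / 5 = 12/5 = 2.40

2.40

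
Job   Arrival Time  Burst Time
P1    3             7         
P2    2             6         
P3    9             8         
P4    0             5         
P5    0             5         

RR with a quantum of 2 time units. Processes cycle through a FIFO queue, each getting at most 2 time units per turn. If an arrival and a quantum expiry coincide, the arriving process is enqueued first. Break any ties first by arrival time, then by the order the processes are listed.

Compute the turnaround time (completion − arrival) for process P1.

Gantt: | P4 0-2 | P5 2-4 | P2 4-6 | P4 6-8 | P1 8-10 | P5 10-12 | P2 12-14 | P4 14-15 | P3 15-17 | P1 17-19 | P5 19-20 | P2 20-22 | P3 22-24 | P1 24-26 | P3 26-28 | P1 28-29 | P3 29-31 |
Completion: P1=29  P2=22  P3=31  P4=15  P5=20
Turnaround (C−A): P1=26  P2=20  P3=22  P4=15  P5=20
Turnaround(P1) = completion − arrival = 29 − 3 = 26

26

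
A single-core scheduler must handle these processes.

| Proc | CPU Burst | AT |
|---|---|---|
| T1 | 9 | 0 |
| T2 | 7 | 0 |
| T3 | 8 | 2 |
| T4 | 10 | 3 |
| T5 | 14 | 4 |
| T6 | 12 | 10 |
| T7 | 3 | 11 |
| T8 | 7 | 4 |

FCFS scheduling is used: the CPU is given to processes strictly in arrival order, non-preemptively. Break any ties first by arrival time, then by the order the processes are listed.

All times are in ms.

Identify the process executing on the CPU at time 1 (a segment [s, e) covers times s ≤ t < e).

Gantt: | T1 0-9 | T2 9-16 | T3 16-24 | T4 24-34 | T5 34-48 | T8 48-55 | T6 55-67 | T7 67-70 |
Completion: T1=9  T2=16  T3=24  T4=34  T5=48  T6=67  T7=70  T8=55
Turnaround (C−A): T1=9  T2=16  T3=22  T4=31  T5=44  T6=57  T7=59  T8=51

T1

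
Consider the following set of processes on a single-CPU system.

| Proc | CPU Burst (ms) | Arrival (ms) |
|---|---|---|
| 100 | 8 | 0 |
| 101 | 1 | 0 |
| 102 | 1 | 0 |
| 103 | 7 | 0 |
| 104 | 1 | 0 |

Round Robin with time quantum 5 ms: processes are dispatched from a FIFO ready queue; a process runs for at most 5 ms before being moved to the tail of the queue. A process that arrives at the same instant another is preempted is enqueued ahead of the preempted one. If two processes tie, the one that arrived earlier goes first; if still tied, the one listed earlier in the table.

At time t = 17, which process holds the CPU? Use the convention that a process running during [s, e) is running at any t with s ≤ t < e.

103

Schedule: | 100 0-5 | 101 5-6 | 102 6-7 | 103 7-12 | 104 12-13 | 100 13-16 | 103 16-18 |
Completion: 100=16  101=6  102=7  103=18  104=13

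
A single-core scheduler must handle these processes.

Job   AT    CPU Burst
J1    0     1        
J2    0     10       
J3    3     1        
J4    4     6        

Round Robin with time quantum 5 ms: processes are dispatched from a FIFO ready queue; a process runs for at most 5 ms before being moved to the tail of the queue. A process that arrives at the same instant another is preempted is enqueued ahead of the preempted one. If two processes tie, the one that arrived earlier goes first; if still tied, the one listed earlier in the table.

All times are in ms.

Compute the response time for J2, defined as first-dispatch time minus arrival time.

Gantt: | J1 0-1 | J2 1-6 | J3 6-7 | J4 7-12 | J2 12-17 | J4 17-18 |
Completion: J1=1  J2=17  J3=7  J4=18
Response(J2) = first start − arrival = 1 − 0 = 1

1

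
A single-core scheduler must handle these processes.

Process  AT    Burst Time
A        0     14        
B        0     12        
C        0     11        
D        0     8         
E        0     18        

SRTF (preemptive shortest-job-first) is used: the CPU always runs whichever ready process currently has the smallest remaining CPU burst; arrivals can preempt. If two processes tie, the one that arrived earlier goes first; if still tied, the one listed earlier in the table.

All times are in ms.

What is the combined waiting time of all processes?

Timeline: | D 0-8 | C 8-19 | B 19-31 | A 31-45 | E 45-63 |
Completion: A=45  B=31  C=19  D=8  E=63
Turnaround (C−A): A=45  B=31  C=19  D=8  E=63
Waiting = turnaround − burst: A=31, B=19, C=8, D=0, E=45
Total waiting = 31 + 19 + 8 + 0 + 45 = 103

103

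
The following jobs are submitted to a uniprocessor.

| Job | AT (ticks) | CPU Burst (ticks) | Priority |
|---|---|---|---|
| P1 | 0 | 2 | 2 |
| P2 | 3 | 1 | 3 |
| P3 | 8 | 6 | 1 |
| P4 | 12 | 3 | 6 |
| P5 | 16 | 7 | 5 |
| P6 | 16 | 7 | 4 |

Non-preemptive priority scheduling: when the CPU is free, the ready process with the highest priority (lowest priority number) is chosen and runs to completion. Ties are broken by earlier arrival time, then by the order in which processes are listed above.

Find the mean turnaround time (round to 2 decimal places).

Gantt: | P1 0-2 | idle 2-3 | P2 3-4 | idle 4-8 | P3 8-14 | P4 14-17 | P6 17-24 | P5 24-31 |
Completion: P1=2  P2=4  P3=14  P4=17  P5=31  P6=24
Turnaround (C−A): P1=2  P2=1  P3=6  P4=5  P5=15  P6=8
Turnaround times: P1=2, P2=1, P3=6, P4=5, P5=15, P6=8
Average turnaround = (2+1+6+5+15+8) / 6 = 37/6 = 6.17

6.17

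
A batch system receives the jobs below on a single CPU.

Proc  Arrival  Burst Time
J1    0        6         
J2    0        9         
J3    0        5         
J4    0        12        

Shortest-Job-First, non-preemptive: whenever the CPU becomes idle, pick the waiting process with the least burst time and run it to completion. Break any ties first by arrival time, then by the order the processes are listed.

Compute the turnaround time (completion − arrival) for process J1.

Schedule: | J3 0-5 | J1 5-11 | J2 11-20 | J4 20-32 |
Completion: J1=11  J2=20  J3=5  J4=32
Turnaround(J1) = completion − arrival = 11 − 0 = 11

11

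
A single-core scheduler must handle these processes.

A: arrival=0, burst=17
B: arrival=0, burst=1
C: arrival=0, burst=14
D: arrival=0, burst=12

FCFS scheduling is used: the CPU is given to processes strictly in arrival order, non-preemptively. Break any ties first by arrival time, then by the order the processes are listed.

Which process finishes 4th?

D

Gantt: | A 0-17 | B 17-18 | C 18-32 | D 32-44 |
Completion: A=17  B=18  C=32  D=44
Finish order: A → B → C → D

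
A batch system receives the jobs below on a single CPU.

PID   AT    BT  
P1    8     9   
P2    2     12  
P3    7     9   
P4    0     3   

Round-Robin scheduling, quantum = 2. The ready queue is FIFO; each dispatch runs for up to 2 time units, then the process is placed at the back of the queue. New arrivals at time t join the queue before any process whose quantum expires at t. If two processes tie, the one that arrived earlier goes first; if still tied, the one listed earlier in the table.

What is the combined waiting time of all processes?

49

Timeline: | P4 0-2 | P2 2-4 | P4 4-5 | P2 5-7 | P3 7-9 | P2 9-11 | P1 11-13 | P3 13-15 | P2 15-17 | P1 17-19 | P3 19-21 | P2 21-23 | P1 23-25 | P3 25-27 | P2 27-29 | P1 29-31 | P3 31-32 | P1 32-33 |
Completion: P1=33  P2=29  P3=32  P4=5
Turnaround (C−A): P1=25  P2=27  P3=25  P4=5
Waiting = turnaround − burst: P1=16, P2=15, P3=16, P4=2
Total waiting = 16 + 15 + 16 + 2 = 49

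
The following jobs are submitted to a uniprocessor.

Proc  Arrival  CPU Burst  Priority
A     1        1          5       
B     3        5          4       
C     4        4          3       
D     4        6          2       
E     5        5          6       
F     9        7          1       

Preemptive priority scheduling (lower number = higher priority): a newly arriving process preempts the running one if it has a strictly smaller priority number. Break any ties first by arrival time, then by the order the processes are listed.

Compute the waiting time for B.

Timeline: | idle 0-1 | A 1-2 | idle 2-3 | B 3-4 | D 4-9 | F 9-16 | D 16-17 | C 17-21 | B 21-25 | E 25-30 |
Completion: A=2  B=25  C=21  D=17  E=30  F=16
Waiting(B) = turnaround − burst = 22 − 5 = 17

17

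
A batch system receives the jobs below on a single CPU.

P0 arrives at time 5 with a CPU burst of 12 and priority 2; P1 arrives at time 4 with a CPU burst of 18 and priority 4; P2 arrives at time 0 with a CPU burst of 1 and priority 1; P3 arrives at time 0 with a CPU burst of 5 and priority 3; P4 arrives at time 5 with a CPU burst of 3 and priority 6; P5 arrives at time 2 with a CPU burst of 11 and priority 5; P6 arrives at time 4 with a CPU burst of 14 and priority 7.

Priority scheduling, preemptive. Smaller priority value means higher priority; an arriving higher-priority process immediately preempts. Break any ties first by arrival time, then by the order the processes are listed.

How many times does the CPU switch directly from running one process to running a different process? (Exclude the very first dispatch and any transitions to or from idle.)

Schedule: | P2 0-1 | P3 1-5 | P0 5-17 | P3 17-18 | P1 18-36 | P5 36-47 | P4 47-50 | P6 50-64 |
Completion: P0=17  P1=36  P2=1  P3=18  P4=50  P5=47  P6=64
Turnaround (C−A): P0=12  P1=32  P2=1  P3=18  P4=45  P5=45  P6=60

7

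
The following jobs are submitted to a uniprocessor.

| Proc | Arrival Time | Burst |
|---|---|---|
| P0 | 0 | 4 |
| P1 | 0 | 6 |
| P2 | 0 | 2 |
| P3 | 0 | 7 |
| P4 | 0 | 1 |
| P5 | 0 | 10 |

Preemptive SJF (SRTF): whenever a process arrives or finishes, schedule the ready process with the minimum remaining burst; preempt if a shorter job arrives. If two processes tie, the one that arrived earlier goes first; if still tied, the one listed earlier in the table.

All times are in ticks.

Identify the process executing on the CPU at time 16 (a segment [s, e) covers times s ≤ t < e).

P3

Timeline: | P4 0-1 | P2 1-3 | P0 3-7 | P1 7-13 | P3 13-20 | P5 20-30 |
Completion: P0=7  P1=13  P2=3  P3=20  P4=1  P5=30
Turnaround (C−A): P0=7  P1=13  P2=3  P3=20  P4=1  P5=30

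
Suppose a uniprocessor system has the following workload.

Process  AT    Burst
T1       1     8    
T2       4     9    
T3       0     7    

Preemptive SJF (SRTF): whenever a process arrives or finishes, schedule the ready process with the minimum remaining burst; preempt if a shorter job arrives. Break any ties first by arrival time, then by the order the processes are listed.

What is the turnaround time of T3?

7

Schedule: | T3 0-7 | T1 7-15 | T2 15-24 |
Completion: T1=15  T2=24  T3=7
Turnaround(T3) = completion − arrival = 7 − 0 = 7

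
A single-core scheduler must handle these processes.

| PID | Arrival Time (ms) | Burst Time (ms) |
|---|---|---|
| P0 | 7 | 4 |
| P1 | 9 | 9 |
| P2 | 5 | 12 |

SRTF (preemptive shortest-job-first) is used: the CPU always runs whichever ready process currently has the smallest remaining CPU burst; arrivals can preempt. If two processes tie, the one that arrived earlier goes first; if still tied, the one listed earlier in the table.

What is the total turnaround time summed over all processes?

Schedule: | idle 0-5 | P2 5-7 | P0 7-11 | P1 11-20 | P2 20-30 |
Completion: P0=11  P1=20  P2=30
Turnaround (C−A): P0=4  P1=11  P2=25
Turnaround = completion − arrival: P0=4, P1=11, P2=25
Total turnaround = 4 + 11 + 25 = 40

40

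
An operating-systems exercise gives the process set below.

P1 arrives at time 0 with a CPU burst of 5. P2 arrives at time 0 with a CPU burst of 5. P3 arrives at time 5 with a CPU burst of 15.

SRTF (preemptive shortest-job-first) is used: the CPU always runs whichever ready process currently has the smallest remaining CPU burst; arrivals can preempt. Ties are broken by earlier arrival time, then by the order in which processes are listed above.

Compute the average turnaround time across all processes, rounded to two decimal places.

Gantt: | P1 0-5 | P2 5-10 | P3 10-25 |
Completion: P1=5  P2=10  P3=25
Turnaround (C−A): P1=5  P2=10  P3=20
Turnaround times: P1=5, P2=10, P3=20
Average turnaround = (5+10+20) / 3 = 35/3 = 11.67

11.67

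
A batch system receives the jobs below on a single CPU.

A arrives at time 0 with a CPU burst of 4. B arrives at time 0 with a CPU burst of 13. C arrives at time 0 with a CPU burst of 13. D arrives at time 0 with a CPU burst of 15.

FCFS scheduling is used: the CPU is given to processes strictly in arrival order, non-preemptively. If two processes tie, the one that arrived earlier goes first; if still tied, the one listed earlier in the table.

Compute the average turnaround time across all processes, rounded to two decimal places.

Schedule: | A 0-4 | B 4-17 | C 17-30 | D 30-45 |
Completion: A=4  B=17  C=30  D=45
Turnaround times: A=4, B=17, C=30, D=45
Average turnaround = (4+17+30+45) / 4 = 96/4 = 24.00

24.00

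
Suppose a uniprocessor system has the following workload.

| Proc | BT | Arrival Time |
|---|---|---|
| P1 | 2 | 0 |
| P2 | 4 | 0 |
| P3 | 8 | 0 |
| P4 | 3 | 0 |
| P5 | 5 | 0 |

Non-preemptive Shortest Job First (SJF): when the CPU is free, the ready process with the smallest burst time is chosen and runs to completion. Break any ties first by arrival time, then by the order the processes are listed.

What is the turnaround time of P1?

Schedule: | P1 0-2 | P4 2-5 | P2 5-9 | P5 9-14 | P3 14-22 |
Completion: P1=2  P2=9  P3=22  P4=5  P5=14
Turnaround(P1) = completion − arrival = 2 − 0 = 2

2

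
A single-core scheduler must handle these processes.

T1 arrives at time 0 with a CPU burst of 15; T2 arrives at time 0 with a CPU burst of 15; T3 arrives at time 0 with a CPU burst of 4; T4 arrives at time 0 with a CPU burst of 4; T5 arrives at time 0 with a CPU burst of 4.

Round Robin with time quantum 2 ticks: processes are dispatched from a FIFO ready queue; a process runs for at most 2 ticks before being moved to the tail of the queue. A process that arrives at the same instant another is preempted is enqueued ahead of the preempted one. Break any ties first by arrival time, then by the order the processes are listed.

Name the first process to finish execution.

Gantt: | T1 0-2 | T2 2-4 | T3 4-6 | T4 6-8 | T5 8-10 | T1 10-12 | T2 12-14 | T3 14-16 | T4 16-18 | T5 18-20 | T1 20-22 | T2 22-24 | T1 24-26 | T2 26-28 | T1 28-30 | T2 30-32 | T1 32-34 | T2 34-36 | T1 36-38 | T2 38-40 | T1 40-41 | T2 41-42 |
Completion: T1=41  T2=42  T3=16  T4=18  T5=20
Finish order: T3 → T4 → T5 → T1 → T2

T3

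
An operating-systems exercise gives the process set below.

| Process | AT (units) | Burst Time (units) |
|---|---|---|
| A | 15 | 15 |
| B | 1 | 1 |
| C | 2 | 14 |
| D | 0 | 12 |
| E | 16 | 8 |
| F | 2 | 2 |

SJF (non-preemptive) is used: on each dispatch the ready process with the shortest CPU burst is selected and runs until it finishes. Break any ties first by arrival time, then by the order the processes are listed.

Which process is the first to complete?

Gantt: | D 0-12 | B 12-13 | F 13-15 | C 15-29 | E 29-37 | A 37-52 |
Completion: A=52  B=13  C=29  D=12  E=37  F=15
Turnaround (C−A): A=37  B=12  C=27  D=12  E=21  F=13
Finish order: D → B → F → C → E → A

D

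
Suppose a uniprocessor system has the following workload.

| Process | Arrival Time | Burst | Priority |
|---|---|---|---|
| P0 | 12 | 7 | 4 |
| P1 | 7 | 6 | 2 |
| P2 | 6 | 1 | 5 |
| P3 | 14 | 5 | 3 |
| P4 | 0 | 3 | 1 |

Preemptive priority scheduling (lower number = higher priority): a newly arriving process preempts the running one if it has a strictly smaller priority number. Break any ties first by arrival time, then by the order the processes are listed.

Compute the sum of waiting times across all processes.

6

Timeline: | P4 0-3 | idle 3-6 | P2 6-7 | P1 7-13 | P0 13-14 | P3 14-19 | P0 19-25 |
Completion: P0=25  P1=13  P2=7  P3=19  P4=3
Turnaround (C−A): P0=13  P1=6  P2=1  P3=5  P4=3
Waiting = turnaround − burst: P0=6, P1=0, P2=0, P3=0, P4=0
Total waiting = 6 + 0 + 0 + 0 + 0 = 6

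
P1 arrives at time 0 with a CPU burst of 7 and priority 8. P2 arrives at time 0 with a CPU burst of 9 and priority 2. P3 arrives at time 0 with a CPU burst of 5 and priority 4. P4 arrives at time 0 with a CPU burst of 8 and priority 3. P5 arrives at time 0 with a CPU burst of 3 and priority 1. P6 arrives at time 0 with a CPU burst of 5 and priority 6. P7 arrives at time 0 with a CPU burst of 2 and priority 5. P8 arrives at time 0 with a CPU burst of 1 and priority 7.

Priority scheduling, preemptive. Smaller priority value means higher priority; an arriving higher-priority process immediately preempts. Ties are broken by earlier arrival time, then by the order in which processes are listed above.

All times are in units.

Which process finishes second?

P2

Schedule: | P5 0-3 | P2 3-12 | P4 12-20 | P3 20-25 | P7 25-27 | P6 27-32 | P8 32-33 | P1 33-40 |
Completion: P1=40  P2=12  P3=25  P4=20  P5=3  P6=32  P7=27  P8=33
Finish order: P5 → P2 → P4 → P3 → P7 → P6 → P8 → P1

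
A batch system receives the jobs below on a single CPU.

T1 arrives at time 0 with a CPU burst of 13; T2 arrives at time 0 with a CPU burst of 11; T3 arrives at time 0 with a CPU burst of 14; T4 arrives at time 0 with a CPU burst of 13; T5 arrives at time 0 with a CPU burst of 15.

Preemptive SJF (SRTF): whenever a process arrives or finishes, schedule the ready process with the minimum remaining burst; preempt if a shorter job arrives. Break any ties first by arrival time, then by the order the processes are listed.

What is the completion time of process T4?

Timeline: | T2 0-11 | T1 11-24 | T4 24-37 | T3 37-51 | T5 51-66 |
Completion: T1=24  T2=11  T3=51  T4=37  T5=66
Turnaround (C−A): T1=24  T2=11  T3=51  T4=37  T5=66

37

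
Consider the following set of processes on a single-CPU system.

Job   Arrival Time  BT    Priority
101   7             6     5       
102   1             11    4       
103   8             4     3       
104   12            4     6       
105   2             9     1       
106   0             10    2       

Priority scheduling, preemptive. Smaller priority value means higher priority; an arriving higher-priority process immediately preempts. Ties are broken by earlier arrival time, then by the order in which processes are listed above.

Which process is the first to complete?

105

Timeline: | 106 0-2 | 105 2-11 | 106 11-19 | 103 19-23 | 102 23-34 | 101 34-40 | 104 40-44 |
Completion: 101=40  102=34  103=23  104=44  105=11  106=19
Turnaround (C−A): 101=33  102=33  103=15  104=32  105=9  106=19
Finish order: 105 → 106 → 103 → 102 → 101 → 104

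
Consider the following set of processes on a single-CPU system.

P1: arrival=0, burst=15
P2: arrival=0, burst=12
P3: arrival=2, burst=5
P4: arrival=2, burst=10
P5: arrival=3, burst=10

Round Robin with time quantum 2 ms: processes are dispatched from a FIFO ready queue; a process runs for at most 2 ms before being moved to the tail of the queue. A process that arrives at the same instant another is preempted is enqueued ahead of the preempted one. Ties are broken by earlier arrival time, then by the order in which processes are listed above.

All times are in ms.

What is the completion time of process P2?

Timeline: | P1 0-2 | P2 2-4 | P3 4-6 | P4 6-8 | P1 8-10 | P5 10-12 | P2 12-14 | P3 14-16 | P4 16-18 | P1 18-20 | P5 20-22 | P2 22-24 | P3 24-25 | P4 25-27 | P1 27-29 | P5 29-31 | P2 31-33 | P4 33-35 | P1 35-37 | P5 37-39 | P2 39-41 | P4 41-43 | P1 43-45 | P5 45-47 | P2 47-49 | P1 49-52 |
Completion: P1=52  P2=49  P3=25  P4=43  P5=47

49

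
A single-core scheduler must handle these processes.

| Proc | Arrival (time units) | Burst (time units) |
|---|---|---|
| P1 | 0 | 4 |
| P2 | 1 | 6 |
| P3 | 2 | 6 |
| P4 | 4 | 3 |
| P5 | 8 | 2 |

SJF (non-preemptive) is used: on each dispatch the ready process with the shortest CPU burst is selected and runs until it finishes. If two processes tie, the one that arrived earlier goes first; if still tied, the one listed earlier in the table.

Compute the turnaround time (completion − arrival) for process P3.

Gantt: | P1 0-4 | P4 4-7 | P2 7-13 | P5 13-15 | P3 15-21 |
Completion: P1=4  P2=13  P3=21  P4=7  P5=15
Turnaround (C−A): P1=4  P2=12  P3=19  P4=3  P5=7
Turnaround(P3) = completion − arrival = 21 − 2 = 19

19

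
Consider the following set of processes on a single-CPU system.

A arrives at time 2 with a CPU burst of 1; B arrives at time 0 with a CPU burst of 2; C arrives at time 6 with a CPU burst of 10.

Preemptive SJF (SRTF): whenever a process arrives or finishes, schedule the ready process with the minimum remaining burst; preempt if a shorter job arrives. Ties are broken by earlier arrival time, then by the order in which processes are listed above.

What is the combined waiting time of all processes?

Schedule: | B 0-2 | A 2-3 | idle 3-6 | C 6-16 |
Completion: A=3  B=2  C=16
Turnaround (C−A): A=1  B=2  C=10
Waiting = turnaround − burst: A=0, B=0, C=0
Total waiting = 0 + 0 + 0 = 0

0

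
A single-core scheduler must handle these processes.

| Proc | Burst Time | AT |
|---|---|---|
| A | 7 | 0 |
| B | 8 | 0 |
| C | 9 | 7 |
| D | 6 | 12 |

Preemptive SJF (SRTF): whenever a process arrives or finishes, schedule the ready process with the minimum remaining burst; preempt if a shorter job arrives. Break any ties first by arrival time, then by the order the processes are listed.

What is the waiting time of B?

Schedule: | A 0-7 | B 7-15 | D 15-21 | C 21-30 |
Completion: A=7  B=15  C=30  D=21
Turnaround (C−A): A=7  B=15  C=23  D=9
Waiting(B) = turnaround − burst = 15 − 8 = 7

7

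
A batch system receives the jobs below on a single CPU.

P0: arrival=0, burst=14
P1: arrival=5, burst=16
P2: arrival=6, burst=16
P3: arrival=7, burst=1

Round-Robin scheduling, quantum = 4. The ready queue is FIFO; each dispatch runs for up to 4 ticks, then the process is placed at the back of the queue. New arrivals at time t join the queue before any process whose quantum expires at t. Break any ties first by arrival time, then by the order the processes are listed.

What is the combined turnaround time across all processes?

120

Schedule: | P0 0-8 | P1 8-12 | P2 12-16 | P3 16-17 | P0 17-21 | P1 21-25 | P2 25-29 | P0 29-31 | P1 31-35 | P2 35-39 | P1 39-43 | P2 43-47 |
Completion: P0=31  P1=43  P2=47  P3=17
Turnaround (C−A): P0=31  P1=38  P2=41  P3=10
Turnaround = completion − arrival: P0=31, P1=38, P2=41, P3=10
Total turnaround = 31 + 38 + 41 + 10 = 120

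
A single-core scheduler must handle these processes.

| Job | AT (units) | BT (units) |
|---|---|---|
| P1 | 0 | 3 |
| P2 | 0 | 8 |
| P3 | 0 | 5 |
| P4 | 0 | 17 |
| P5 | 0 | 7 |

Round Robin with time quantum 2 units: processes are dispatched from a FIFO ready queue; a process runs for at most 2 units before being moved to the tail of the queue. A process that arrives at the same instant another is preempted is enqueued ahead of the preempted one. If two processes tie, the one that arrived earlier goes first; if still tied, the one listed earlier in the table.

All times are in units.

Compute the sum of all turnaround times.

132

Gantt: | P1 0-2 | P2 2-4 | P3 4-6 | P4 6-8 | P5 8-10 | P1 10-11 | P2 11-13 | P3 13-15 | P4 15-17 | P5 17-19 | P2 19-21 | P3 21-22 | P4 22-24 | P5 24-26 | P2 26-28 | P4 28-30 | P5 30-31 | P4 31-40 |
Completion: P1=11  P2=28  P3=22  P4=40  P5=31
Turnaround (C−A): P1=11  P2=28  P3=22  P4=40  P5=31
Turnaround = completion − arrival: P1=11, P2=28, P3=22, P4=40, P5=31
Total turnaround = 11 + 28 + 22 + 40 + 31 = 132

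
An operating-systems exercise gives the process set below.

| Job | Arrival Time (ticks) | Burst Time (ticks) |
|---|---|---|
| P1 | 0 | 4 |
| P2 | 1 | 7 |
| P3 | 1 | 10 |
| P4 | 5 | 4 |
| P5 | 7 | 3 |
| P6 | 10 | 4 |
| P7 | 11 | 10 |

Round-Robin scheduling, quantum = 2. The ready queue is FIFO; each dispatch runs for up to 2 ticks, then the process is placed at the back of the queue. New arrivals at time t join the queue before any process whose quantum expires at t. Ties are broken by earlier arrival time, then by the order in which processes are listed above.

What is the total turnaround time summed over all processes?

163

Gantt: | P1 0-2 | P2 2-4 | P3 4-6 | P1 6-8 | P2 8-10 | P4 10-12 | P3 12-14 | P5 14-16 | P6 16-18 | P2 18-20 | P7 20-22 | P4 22-24 | P3 24-26 | P5 26-27 | P6 27-29 | P2 29-30 | P7 30-32 | P3 32-34 | P7 34-36 | P3 36-38 | P7 38-42 |
Completion: P1=8  P2=30  P3=38  P4=24  P5=27  P6=29  P7=42
Turnaround (C−A): P1=8  P2=29  P3=37  P4=19  P5=20  P6=19  P7=31
Turnaround = completion − arrival: P1=8, P2=29, P3=37, P4=19, P5=20, P6=19, P7=31
Total turnaround = 8 + 29 + 37 + 19 + 20 + 19 + 31 = 163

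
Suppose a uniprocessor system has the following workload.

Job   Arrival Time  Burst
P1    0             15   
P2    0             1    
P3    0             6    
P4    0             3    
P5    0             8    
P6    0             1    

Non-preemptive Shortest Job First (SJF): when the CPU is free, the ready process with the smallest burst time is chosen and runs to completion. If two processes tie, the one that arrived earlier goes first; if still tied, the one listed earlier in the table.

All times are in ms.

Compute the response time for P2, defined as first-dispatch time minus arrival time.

0

Schedule: | P2 0-1 | P6 1-2 | P4 2-5 | P3 5-11 | P5 11-19 | P1 19-34 |
Completion: P1=34  P2=1  P3=11  P4=5  P5=19  P6=2
Response(P2) = first start − arrival = 0 − 0 = 0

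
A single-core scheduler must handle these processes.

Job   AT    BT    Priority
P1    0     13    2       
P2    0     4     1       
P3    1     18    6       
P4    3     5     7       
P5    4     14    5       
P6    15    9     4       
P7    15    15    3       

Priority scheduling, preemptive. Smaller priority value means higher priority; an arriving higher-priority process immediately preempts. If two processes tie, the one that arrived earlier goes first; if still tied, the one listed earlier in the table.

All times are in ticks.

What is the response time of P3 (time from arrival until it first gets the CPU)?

Timeline: | P2 0-4 | P1 4-17 | P7 17-32 | P6 32-41 | P5 41-55 | P3 55-73 | P4 73-78 |
Completion: P1=17  P2=4  P3=73  P4=78  P5=55  P6=41  P7=32
Turnaround (C−A): P1=17  P2=4  P3=72  P4=75  P5=51  P6=26  P7=17
Response(P3) = first start − arrival = 55 − 1 = 54

54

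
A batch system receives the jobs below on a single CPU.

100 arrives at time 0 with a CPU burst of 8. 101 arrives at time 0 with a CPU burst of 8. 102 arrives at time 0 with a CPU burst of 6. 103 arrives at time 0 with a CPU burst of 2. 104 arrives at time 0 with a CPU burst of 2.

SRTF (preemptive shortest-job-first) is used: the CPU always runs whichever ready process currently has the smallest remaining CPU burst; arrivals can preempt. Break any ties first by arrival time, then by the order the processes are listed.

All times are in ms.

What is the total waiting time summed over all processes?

34

Gantt: | 103 0-2 | 104 2-4 | 102 4-10 | 100 10-18 | 101 18-26 |
Completion: 100=18  101=26  102=10  103=2  104=4
Turnaround (C−A): 100=18  101=26  102=10  103=2  104=4
Waiting = turnaround − burst: 100=10, 101=18, 102=4, 103=0, 104=2
Total waiting = 10 + 18 + 4 + 0 + 2 = 34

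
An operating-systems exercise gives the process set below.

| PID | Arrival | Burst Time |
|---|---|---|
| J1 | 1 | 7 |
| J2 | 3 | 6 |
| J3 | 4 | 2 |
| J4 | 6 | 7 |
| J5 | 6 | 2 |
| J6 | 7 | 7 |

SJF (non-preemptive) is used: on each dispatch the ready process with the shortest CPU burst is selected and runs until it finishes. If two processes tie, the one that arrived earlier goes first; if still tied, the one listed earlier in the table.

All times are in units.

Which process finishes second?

Schedule: | idle 0-1 | J1 1-8 | J3 8-10 | J5 10-12 | J2 12-18 | J4 18-25 | J6 25-32 |
Completion: J1=8  J2=18  J3=10  J4=25  J5=12  J6=32
Finish order: J1 → J3 → J5 → J2 → J4 → J6

J3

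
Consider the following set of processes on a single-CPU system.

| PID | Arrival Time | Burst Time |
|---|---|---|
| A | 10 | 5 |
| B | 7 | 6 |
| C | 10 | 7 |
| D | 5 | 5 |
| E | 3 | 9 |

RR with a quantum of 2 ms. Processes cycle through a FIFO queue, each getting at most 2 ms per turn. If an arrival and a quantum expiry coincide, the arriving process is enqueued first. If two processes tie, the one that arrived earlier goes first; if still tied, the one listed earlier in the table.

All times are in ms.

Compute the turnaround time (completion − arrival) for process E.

Timeline: | idle 0-3 | E 3-5 | D 5-7 | E 7-9 | B 9-11 | D 11-13 | E 13-15 | A 15-17 | C 17-19 | B 19-21 | D 21-22 | E 22-24 | A 24-26 | C 26-28 | B 28-30 | E 30-31 | A 31-32 | C 32-35 |
Completion: A=32  B=30  C=35  D=22  E=31
Turnaround (C−A): A=22  B=23  C=25  D=17  E=28
Turnaround(E) = completion − arrival = 31 − 3 = 28

28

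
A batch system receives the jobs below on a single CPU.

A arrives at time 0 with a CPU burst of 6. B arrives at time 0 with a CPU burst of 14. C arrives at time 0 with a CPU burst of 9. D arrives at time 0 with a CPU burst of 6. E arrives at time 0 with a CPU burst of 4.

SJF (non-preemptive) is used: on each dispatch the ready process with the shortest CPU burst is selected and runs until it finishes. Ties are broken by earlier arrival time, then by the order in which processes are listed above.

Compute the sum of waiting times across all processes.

55

Timeline: | E 0-4 | A 4-10 | D 10-16 | C 16-25 | B 25-39 |
Completion: A=10  B=39  C=25  D=16  E=4
Turnaround (C−A): A=10  B=39  C=25  D=16  E=4
Waiting = turnaround − burst: A=4, B=25, C=16, D=10, E=0
Total waiting = 4 + 25 + 16 + 10 + 0 = 55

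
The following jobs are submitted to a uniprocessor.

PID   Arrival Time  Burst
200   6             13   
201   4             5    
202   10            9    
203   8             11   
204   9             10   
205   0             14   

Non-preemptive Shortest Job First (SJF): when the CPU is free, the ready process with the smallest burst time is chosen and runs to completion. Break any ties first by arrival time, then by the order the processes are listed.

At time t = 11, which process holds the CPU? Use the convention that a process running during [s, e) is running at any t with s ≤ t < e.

205

Timeline: | 205 0-14 | 201 14-19 | 202 19-28 | 204 28-38 | 203 38-49 | 200 49-62 |
Completion: 200=62  201=19  202=28  203=49  204=38  205=14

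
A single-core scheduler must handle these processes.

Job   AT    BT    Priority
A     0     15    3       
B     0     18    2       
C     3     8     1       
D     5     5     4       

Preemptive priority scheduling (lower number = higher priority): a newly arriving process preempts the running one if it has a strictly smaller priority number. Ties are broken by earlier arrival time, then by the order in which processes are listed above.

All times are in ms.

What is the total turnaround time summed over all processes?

Timeline: | B 0-3 | C 3-11 | B 11-26 | A 26-41 | D 41-46 |
Completion: A=41  B=26  C=11  D=46
Turnaround (C−A): A=41  B=26  C=8  D=41
Turnaround = completion − arrival: A=41, B=26, C=8, D=41
Total turnaround = 41 + 26 + 8 + 41 = 116

116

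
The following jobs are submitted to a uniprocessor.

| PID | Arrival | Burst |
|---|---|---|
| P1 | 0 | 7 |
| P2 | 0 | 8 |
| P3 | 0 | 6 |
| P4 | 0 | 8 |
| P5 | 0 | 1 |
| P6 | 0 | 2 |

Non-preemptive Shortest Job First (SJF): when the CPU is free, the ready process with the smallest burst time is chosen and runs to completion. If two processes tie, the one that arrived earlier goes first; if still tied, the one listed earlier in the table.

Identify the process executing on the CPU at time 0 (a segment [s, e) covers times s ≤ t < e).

P5

Timeline: | P5 0-1 | P6 1-3 | P3 3-9 | P1 9-16 | P2 16-24 | P4 24-32 |
Completion: P1=16  P2=24  P3=9  P4=32  P5=1  P6=3
Turnaround (C−A): P1=16  P2=24  P3=9  P4=32  P5=1  P6=3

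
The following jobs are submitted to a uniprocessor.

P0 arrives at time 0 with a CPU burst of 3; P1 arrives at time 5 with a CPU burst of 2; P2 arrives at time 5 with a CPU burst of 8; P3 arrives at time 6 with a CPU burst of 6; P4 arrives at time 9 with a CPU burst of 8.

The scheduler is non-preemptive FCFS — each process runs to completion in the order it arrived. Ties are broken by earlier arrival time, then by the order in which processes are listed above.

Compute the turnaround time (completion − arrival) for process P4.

20

Schedule: | P0 0-3 | idle 3-5 | P1 5-7 | P2 7-15 | P3 15-21 | P4 21-29 |
Completion: P0=3  P1=7  P2=15  P3=21  P4=29
Turnaround(P4) = completion − arrival = 29 − 9 = 20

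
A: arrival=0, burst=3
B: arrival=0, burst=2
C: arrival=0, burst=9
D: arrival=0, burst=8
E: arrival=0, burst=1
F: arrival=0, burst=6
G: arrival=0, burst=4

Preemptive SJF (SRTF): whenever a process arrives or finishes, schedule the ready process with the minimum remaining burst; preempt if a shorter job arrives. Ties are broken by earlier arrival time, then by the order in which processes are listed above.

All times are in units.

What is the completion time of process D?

24

Timeline: | E 0-1 | B 1-3 | A 3-6 | G 6-10 | F 10-16 | D 16-24 | C 24-33 |
Completion: A=6  B=3  C=33  D=24  E=1  F=16  G=10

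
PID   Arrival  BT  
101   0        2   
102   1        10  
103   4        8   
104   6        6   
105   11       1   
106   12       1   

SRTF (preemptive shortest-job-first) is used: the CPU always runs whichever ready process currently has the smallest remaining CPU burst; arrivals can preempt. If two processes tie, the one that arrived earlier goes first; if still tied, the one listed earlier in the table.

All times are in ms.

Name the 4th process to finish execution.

106

Gantt: | 101 0-2 | 102 2-12 | 105 12-13 | 106 13-14 | 104 14-20 | 103 20-28 |
Completion: 101=2  102=12  103=28  104=20  105=13  106=14
Turnaround (C−A): 101=2  102=11  103=24  104=14  105=2  106=2
Finish order: 101 → 102 → 105 → 106 → 104 → 103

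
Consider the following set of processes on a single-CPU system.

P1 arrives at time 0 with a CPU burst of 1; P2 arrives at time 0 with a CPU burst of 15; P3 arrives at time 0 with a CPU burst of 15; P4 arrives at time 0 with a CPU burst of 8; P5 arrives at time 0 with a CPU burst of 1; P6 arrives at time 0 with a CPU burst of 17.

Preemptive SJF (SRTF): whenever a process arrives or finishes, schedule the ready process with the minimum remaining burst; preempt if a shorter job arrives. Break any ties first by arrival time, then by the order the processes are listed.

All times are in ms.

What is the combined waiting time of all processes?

78

Gantt: | P1 0-1 | P5 1-2 | P4 2-10 | P2 10-25 | P3 25-40 | P6 40-57 |
Completion: P1=1  P2=25  P3=40  P4=10  P5=2  P6=57
Turnaround (C−A): P1=1  P2=25  P3=40  P4=10  P5=2  P6=57
Waiting = turnaround − burst: P1=0, P2=10, P3=25, P4=2, P5=1, P6=40
Total waiting = 0 + 10 + 25 + 2 + 1 + 40 = 78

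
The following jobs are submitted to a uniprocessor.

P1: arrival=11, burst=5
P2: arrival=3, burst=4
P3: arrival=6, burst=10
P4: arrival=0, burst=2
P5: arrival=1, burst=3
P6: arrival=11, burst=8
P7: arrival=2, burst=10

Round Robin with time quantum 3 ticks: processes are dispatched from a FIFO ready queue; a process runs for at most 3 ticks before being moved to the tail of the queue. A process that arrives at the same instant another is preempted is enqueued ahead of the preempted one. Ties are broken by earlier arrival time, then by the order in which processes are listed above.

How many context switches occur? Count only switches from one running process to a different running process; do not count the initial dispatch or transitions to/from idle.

Timeline: | P4 0-2 | P5 2-5 | P7 5-8 | P2 8-11 | P3 11-14 | P7 14-17 | P1 17-20 | P6 20-23 | P2 23-24 | P3 24-27 | P7 27-30 | P1 30-32 | P6 32-35 | P3 35-38 | P7 38-39 | P6 39-41 | P3 41-42 |
Completion: P1=32  P2=24  P3=42  P4=2  P5=5  P6=41  P7=39

16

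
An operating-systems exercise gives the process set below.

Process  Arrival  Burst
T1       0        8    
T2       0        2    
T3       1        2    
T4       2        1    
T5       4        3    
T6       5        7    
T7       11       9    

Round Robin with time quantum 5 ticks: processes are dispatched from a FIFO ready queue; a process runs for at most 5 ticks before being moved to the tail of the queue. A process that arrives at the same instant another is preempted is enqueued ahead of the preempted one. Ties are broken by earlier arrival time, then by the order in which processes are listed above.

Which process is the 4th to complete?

Timeline: | T1 0-5 | T2 5-7 | T3 7-9 | T4 9-10 | T5 10-13 | T6 13-18 | T1 18-21 | T7 21-26 | T6 26-28 | T7 28-32 |
Completion: T1=21  T2=7  T3=9  T4=10  T5=13  T6=28  T7=32
Finish order: T2 → T3 → T4 → T5 → T1 → T6 → T7

T5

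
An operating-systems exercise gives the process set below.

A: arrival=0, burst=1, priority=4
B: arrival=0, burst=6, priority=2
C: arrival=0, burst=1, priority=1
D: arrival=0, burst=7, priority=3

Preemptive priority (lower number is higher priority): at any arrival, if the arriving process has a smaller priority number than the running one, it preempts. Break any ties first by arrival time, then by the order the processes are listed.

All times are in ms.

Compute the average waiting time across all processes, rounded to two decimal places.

Timeline: | C 0-1 | B 1-7 | D 7-14 | A 14-15 |
Completion: A=15  B=7  C=1  D=14
Waiting times: A=14, B=1, C=0, D=7
Average waiting = (14+1+0+7) / 4 = 22/4 = 5.50

5.50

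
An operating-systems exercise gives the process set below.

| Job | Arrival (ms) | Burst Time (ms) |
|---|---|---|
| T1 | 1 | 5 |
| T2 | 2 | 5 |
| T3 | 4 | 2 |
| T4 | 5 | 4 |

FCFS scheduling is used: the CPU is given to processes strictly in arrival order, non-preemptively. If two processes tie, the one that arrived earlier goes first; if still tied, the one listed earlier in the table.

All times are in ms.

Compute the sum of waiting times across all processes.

19

Schedule: | idle 0-1 | T1 1-6 | T2 6-11 | T3 11-13 | T4 13-17 |
Completion: T1=6  T2=11  T3=13  T4=17
Waiting = turnaround − burst: T1=0, T2=4, T3=7, T4=8
Total waiting = 0 + 4 + 7 + 8 = 19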